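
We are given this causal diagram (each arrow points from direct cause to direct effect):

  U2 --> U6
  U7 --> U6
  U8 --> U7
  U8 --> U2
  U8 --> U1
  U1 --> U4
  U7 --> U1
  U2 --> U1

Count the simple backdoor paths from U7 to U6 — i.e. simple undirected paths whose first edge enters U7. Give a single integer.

2

A backdoor path from U7 to U6 is any simple undirected path whose first edge points into U7 (i.e. leaves U7 via a parent).
Parents of U7: {U8}.
Enumerating:
  P1: U7 <- U8 -> U2 -> U6
  P2: U7 <- U8 -> U1 <- U2 -> U6
That exhausts the simple backdoor paths. Count: 2.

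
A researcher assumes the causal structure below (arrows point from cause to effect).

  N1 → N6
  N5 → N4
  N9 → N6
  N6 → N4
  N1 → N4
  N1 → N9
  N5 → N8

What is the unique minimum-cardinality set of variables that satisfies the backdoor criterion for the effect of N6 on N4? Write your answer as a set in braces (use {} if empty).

Variables eligible for adjustment (non-descendants of N6, excluding N6 and N4): {N1, N5, N8, N9}.
Backdoor paths from N6 to N4:
  P1: N6 <- N1 -> N4
  P2: N6 <- N9 <- N1 -> N4
The empty set is not sufficient: P1 (N6 <- N1 -> N4) has no collider blocking it and no conditioned non-collider, so it is open.
Try {N1}:
  P1: blocked at fork node N1 ∈ conditioning set.
  P2: blocked at fork node N1 ∈ conditioning set.
{N1} contains no descendant of N6 and blocks every backdoor path.
No other singleton works — e.g. {N5} leaves P1 open — so {N1} is the unique smallest valid adjustment set.

{N1}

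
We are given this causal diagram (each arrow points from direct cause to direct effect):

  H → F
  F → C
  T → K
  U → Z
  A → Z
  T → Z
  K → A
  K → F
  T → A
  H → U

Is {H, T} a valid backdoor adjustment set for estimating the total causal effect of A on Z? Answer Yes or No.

Backdoor paths from A to Z (paths whose first edge points into A):
  P1: A <- T -> K -> F <- H -> U -> Z
  P2: A <- T -> Z
  P3: A <- K <- T -> Z
  P4: A <- K -> F <- H -> U -> Z
Condition 1 (no descendant of A in the set): holds — descendants of A are {Z}; none are in {H, T}.
Condition 2 (every backdoor path blocked by {H, T}):
  P1: blocked at fork node T ∈ conditioning set.
  P2: blocked at fork node T ∈ conditioning set.
  P3: blocked at fork node T ∈ conditioning set.
  P4: blocked at collider F (neither it nor any descendant is in the conditioning set).
{H, T} satisfies the backdoor criterion.

Yes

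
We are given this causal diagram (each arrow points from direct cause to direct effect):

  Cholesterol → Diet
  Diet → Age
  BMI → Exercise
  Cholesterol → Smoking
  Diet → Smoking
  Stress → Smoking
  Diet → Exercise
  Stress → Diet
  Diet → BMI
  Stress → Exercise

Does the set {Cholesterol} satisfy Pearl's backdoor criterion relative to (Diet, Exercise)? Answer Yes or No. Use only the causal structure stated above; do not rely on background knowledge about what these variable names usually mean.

Backdoor paths from Diet to Exercise (paths whose first edge points into Diet):
  P1: Diet <- Stress -> Exercise
  P2: Diet <- Cholesterol -> Smoking <- Stress -> Exercise
Condition 1 (no descendant of Diet in the set): holds — descendants of Diet are {Age, BMI, Exercise, Smoking}; none are in {Cholesterol}.
Condition 2 (every backdoor path blocked by {Cholesterol}):
  P1: open — no interior node is in the conditioning set.
  P2: blocked at fork node Cholesterol ∈ conditioning set.
{Cholesterol} does not satisfy the backdoor criterion.

No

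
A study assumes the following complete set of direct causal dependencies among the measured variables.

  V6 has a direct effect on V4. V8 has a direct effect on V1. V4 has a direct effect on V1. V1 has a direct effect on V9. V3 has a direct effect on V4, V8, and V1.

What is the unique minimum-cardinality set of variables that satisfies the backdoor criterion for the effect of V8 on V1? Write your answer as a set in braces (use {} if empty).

{V3}

Variables eligible for adjustment (non-descendants of V8, excluding V8 and V1): {V3, V4, V6}.
Backdoor paths from V8 to V1:
  P1: V8 <- V3 -> V4 -> V1
  P2: V8 <- V3 -> V1
The empty set is not sufficient: P1 (V8 <- V3 -> V4 -> V1) has no collider blocking it and no conditioned non-collider, so it is open.
Try {V3}:
  P1: blocked at fork node V3 ∈ conditioning set.
  P2: blocked at fork node V3 ∈ conditioning set.
{V3} contains no descendant of V8 and blocks every backdoor path.
No other singleton works — e.g. {V6} leaves P1 open — so {V3} is the unique smallest valid adjustment set.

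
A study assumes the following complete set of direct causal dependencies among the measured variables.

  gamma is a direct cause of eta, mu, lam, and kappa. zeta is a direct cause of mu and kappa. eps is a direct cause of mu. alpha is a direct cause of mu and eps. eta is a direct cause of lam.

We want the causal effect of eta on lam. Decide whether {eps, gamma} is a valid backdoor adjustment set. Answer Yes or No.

Yes

Backdoor paths from eta to lam (paths whose first edge points into eta):
  P1: eta <- gamma -> lam
Condition 1 (no descendant of eta in the set): holds — descendants of eta are {lam}; none are in {eps, gamma}.
Condition 2 (every backdoor path blocked by {eps, gamma}):
  P1: blocked at fork node gamma ∈ conditioning set.
{eps, gamma} satisfies the backdoor criterion.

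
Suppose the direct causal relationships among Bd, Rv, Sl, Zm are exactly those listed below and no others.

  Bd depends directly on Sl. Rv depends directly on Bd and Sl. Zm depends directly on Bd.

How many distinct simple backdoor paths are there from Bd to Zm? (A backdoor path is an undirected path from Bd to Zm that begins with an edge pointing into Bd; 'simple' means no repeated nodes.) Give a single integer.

A backdoor path from Bd to Zm is any simple undirected path whose first edge points into Bd (i.e. leaves Bd via a parent).
Parents of Bd: {Sl}.
No simple path from any parent of Bd reaches Zm without revisiting Bd, so there are no backdoor paths.

0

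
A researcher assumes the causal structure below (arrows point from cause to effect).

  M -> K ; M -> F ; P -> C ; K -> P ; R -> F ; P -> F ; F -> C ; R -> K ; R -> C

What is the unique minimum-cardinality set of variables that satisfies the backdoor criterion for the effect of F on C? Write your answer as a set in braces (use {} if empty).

Variables eligible for adjustment (non-descendants of F, excluding F and C): {K, M, P, R}.
Backdoor paths from F to C:
  P1: F <- M -> K <- R -> C
  P2: F <- M -> K -> P -> C
  P3: F <- R -> K -> P -> C
  P4: F <- R -> C
  P5: F <- P <- K <- R -> C
  P6: F <- P -> C
The empty set is not sufficient: P2 (F <- M -> K -> P -> C) has no collider blocking it and no conditioned non-collider, so it is open.
Try {P, R}:
  P1: blocked at fork node R ∈ conditioning set.
  P2: blocked at chain node P ∈ conditioning set.
  P3: blocked at fork node R ∈ conditioning set.
  P4: blocked at fork node R ∈ conditioning set.
  P5: blocked at chain node P ∈ conditioning set.
  P6: blocked at fork node P ∈ conditioning set.
{P, R} contains no descendant of F and blocks every backdoor path.
Every element of {P, R} is needed (dropping P leaves P2 open; dropping R leaves P1 open), so no proper subset is valid.
Among all size-2 subsets of the eligible variables, only {P, R} blocks every backdoor path, so it is the unique smallest valid adjustment set.

{P, R}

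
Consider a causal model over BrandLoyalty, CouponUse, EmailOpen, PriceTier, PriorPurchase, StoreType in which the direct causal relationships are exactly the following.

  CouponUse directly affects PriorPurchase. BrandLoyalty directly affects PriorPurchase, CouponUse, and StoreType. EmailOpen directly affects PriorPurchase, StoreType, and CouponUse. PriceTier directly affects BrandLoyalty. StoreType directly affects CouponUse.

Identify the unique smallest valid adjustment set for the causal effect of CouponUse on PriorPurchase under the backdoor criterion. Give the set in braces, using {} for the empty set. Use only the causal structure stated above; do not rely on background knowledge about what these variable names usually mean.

Variables eligible for adjustment (non-descendants of CouponUse, excluding CouponUse and PriorPurchase): {BrandLoyalty, EmailOpen, PriceTier, StoreType}.
Backdoor paths from CouponUse to PriorPurchase:
  P1: CouponUse <- EmailOpen -> StoreType <- BrandLoyalty -> PriorPurchase
  P2: CouponUse <- EmailOpen -> PriorPurchase
  P3: CouponUse <- BrandLoyalty -> StoreType <- EmailOpen -> PriorPurchase
  P4: CouponUse <- BrandLoyalty -> PriorPurchase
  P5: CouponUse <- StoreType <- EmailOpen -> PriorPurchase
  P6: CouponUse <- StoreType <- BrandLoyalty -> PriorPurchase
The empty set is not sufficient: P2 (CouponUse <- EmailOpen -> PriorPurchase) has no collider blocking it and no conditioned non-collider, so it is open.
Try {BrandLoyalty, EmailOpen}:
  P1: blocked at fork node EmailOpen ∈ conditioning set.
  P2: blocked at fork node EmailOpen ∈ conditioning set.
  P3: blocked at fork node BrandLoyalty ∈ conditioning set.
  P4: blocked at fork node BrandLoyalty ∈ conditioning set.
  P5: blocked at fork node EmailOpen ∈ conditioning set.
  P6: blocked at fork node BrandLoyalty ∈ conditioning set.
{BrandLoyalty, EmailOpen} contains no descendant of CouponUse and blocks every backdoor path.
Every element of {BrandLoyalty, EmailOpen} is needed (dropping BrandLoyalty leaves P4 open; dropping EmailOpen leaves P2 open), so no proper subset is valid.
Among all size-2 subsets of the eligible variables, only {BrandLoyalty, EmailOpen} blocks every backdoor path, so it is the unique smallest valid adjustment set.

{BrandLoyalty, EmailOpen}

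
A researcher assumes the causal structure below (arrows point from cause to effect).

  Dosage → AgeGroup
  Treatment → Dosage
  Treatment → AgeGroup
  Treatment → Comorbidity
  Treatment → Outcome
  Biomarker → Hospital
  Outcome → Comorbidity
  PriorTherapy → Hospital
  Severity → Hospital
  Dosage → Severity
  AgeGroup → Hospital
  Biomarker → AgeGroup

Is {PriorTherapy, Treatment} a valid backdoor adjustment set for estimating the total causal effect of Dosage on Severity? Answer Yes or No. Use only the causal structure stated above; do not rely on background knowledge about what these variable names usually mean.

Yes

Backdoor paths from Dosage to Severity (paths whose first edge points into Dosage):
  P1: Dosage <- Treatment -> AgeGroup <- Biomarker -> Hospital <- Severity
  P2: Dosage <- Treatment -> AgeGroup -> Hospital <- Severity
Condition 1 (no descendant of Dosage in the set): holds — descendants of Dosage are {AgeGroup, Hospital, Severity}; none are in {PriorTherapy, Treatment}.
Condition 2 (every backdoor path blocked by {PriorTherapy, Treatment}):
  P1: blocked at fork node Treatment ∈ conditioning set.
  P2: blocked at fork node Treatment ∈ conditioning set.
{PriorTherapy, Treatment} satisfies the backdoor criterion.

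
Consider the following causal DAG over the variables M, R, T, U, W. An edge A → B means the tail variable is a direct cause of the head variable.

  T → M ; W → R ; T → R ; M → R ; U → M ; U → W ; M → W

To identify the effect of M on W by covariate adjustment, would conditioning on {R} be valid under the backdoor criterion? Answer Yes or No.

Backdoor paths from M to W (paths whose first edge points into M):
  P1: M <- U -> W
  P2: M <- T -> R <- W
Condition 1 (no descendant of M in the set): FAILS — R is a descendant of M.
Condition 2 (every backdoor path blocked by {R}):
  P1: open — no interior node is in the conditioning set.
  P2: open — collider(s) R are conditioned on (or have a conditioned descendant) and no non-collider on the path is in the set.
{R} does not satisfy the backdoor criterion.

No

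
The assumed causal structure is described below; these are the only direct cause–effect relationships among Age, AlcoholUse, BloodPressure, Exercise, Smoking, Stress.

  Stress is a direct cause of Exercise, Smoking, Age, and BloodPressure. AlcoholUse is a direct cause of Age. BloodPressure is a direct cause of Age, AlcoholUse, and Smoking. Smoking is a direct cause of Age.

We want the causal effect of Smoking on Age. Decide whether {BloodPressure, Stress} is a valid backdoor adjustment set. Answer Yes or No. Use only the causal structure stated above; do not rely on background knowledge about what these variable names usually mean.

Yes

Backdoor paths from Smoking to Age (paths whose first edge points into Smoking):
  P1: Smoking <- Stress -> BloodPressure -> AlcoholUse -> Age
  P2: Smoking <- Stress -> BloodPressure -> Age
  P3: Smoking <- Stress -> Age
  P4: Smoking <- BloodPressure <- Stress -> Age
  P5: Smoking <- BloodPressure -> AlcoholUse -> Age
  P6: Smoking <- BloodPressure -> Age
Condition 1 (no descendant of Smoking in the set): holds — descendants of Smoking are {Age}; none are in {BloodPressure, Stress}.
Condition 2 (every backdoor path blocked by {BloodPressure, Stress}):
  P1: blocked at fork node Stress ∈ conditioning set.
  P2: blocked at fork node Stress ∈ conditioning set.
  P3: blocked at fork node Stress ∈ conditioning set.
  P4: blocked at chain node BloodPressure ∈ conditioning set.
  P5: blocked at fork node BloodPressure ∈ conditioning set.
  P6: blocked at fork node BloodPressure ∈ conditioning set.
{BloodPressure, Stress} satisfies the backdoor criterion.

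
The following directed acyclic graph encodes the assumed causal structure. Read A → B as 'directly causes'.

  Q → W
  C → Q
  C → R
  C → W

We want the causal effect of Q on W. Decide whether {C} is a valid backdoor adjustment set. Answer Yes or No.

Backdoor paths from Q to W (paths whose first edge points into Q):
  P1: Q <- C -> W
Condition 1 (no descendant of Q in the set): holds — descendants of Q are {W}; none are in {C}.
Condition 2 (every backdoor path blocked by {C}):
  P1: blocked at fork node C ∈ conditioning set.
{C} satisfies the backdoor criterion.

Yes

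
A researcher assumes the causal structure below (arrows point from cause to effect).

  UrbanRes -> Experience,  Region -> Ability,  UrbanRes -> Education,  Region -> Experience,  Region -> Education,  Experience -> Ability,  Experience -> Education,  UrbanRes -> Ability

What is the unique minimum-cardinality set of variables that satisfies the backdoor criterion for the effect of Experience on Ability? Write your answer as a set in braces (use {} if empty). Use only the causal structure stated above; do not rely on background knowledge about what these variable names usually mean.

{Region, UrbanRes}

Variables eligible for adjustment (non-descendants of Experience, excluding Experience and Ability): {Region, UrbanRes}.
Backdoor paths from Experience to Ability:
  P1: Experience <- UrbanRes -> Education <- Region -> Ability
  P2: Experience <- UrbanRes -> Ability
  P3: Experience <- Region -> Education <- UrbanRes -> Ability
  P4: Experience <- Region -> Ability
The empty set is not sufficient: P2 (Experience <- UrbanRes -> Ability) has no collider blocking it and no conditioned non-collider, so it is open.
Try {Region, UrbanRes}:
  P1: blocked at fork node UrbanRes ∈ conditioning set.
  P2: blocked at fork node UrbanRes ∈ conditioning set.
  P3: blocked at fork node Region ∈ conditioning set.
  P4: blocked at fork node Region ∈ conditioning set.
{Region, UrbanRes} contains no descendant of Experience and blocks every backdoor path.
Every element of {Region, UrbanRes} is needed (dropping Region leaves P4 open; dropping UrbanRes leaves P2 open), so no proper subset is valid.
Among all size-2 subsets of the eligible variables, only {Region, UrbanRes} blocks every backdoor path, so it is the unique smallest valid adjustment set.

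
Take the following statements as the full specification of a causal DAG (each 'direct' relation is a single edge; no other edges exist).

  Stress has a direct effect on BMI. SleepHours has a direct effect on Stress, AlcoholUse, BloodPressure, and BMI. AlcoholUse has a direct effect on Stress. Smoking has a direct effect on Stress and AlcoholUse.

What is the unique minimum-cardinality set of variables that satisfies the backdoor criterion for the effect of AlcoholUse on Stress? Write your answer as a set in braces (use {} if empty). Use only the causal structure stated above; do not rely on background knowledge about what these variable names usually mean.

{SleepHours, Smoking}

Variables eligible for adjustment (non-descendants of AlcoholUse, excluding AlcoholUse and Stress): {BloodPressure, SleepHours, Smoking}.
Backdoor paths from AlcoholUse to Stress:
  P1: AlcoholUse <- Smoking -> Stress
  P2: AlcoholUse <- SleepHours -> Stress
  P3: AlcoholUse <- SleepHours -> BMI <- Stress
The empty set is not sufficient: P1 (AlcoholUse <- Smoking -> Stress) has no collider blocking it and no conditioned non-collider, so it is open.
Try {SleepHours, Smoking}:
  P1: blocked at fork node Smoking ∈ conditioning set.
  P2: blocked at fork node SleepHours ∈ conditioning set.
  P3: blocked at fork node SleepHours ∈ conditioning set.
{SleepHours, Smoking} contains no descendant of AlcoholUse and blocks every backdoor path.
Every element of {SleepHours, Smoking} is needed (dropping SleepHours leaves P2 open; dropping Smoking leaves P1 open), so no proper subset is valid.
Among all size-2 subsets of the eligible variables, only {SleepHours, Smoking} blocks every backdoor path, so it is the unique smallest valid adjustment set.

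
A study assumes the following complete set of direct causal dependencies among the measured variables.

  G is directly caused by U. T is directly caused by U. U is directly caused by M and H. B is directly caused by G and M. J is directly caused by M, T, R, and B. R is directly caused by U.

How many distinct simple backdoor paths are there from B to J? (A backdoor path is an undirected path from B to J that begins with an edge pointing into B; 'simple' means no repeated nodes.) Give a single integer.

A backdoor path from B to J is any simple undirected path whose first edge points into B (i.e. leaves B via a parent).
Parents of B: {G, M}.
Enumerating:
  P1: B <- M -> U -> R -> J
  P2: B <- M -> U -> T -> J
  P3: B <- M -> J
  P4: B <- G <- U <- M -> J
  P5: B <- G <- U -> R -> J
  P6: B <- G <- U -> T -> J
That exhausts the simple backdoor paths. Count: 6.

6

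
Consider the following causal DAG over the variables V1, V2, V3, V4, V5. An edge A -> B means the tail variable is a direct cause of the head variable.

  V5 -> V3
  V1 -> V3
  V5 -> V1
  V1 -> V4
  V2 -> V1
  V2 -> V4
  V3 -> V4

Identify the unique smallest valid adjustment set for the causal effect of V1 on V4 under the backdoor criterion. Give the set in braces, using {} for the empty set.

{V2, V5}

Variables eligible for adjustment (non-descendants of V1, excluding V1 and V4): {V2, V5}.
Backdoor paths from V1 to V4:
  P1: V1 <- V5 -> V3 -> V4
  P2: V1 <- V2 -> V4
The empty set is not sufficient: P1 (V1 <- V5 -> V3 -> V4) has no collider blocking it and no conditioned non-collider, so it is open.
Try {V2, V5}:
  P1: blocked at fork node V5 ∈ conditioning set.
  P2: blocked at fork node V2 ∈ conditioning set.
{V2, V5} contains no descendant of V1 and blocks every backdoor path.
Every element of {V2, V5} is needed (dropping V2 leaves P2 open; dropping V5 leaves P1 open), so no proper subset is valid.
Among all size-2 subsets of the eligible variables, only {V2, V5} blocks every backdoor path, so it is the unique smallest valid adjustment set.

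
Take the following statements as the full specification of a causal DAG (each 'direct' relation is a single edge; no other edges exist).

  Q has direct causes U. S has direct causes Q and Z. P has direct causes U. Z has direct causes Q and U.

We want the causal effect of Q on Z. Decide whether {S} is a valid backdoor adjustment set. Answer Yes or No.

No

Backdoor paths from Q to Z (paths whose first edge points into Q):
  P1: Q <- U -> Z
Condition 1 (no descendant of Q in the set): FAILS — S is a descendant of Q.
Condition 2 (every backdoor path blocked by {S}):
  P1: open — no interior node is in the conditioning set.
{S} does not satisfy the backdoor criterion.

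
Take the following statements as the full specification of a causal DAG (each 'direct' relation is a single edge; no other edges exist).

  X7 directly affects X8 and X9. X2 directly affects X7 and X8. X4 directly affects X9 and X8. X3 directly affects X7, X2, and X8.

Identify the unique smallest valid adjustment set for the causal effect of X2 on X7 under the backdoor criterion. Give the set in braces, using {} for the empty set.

Variables eligible for adjustment (non-descendants of X2, excluding X2 and X7): {X3, X4}.
Backdoor paths from X2 to X7:
  P1: X2 <- X3 -> X7
  P2: X2 <- X3 -> X8 <- X4 -> X9 <- X7
  P3: X2 <- X3 -> X8 <- X7
The empty set is not sufficient: P1 (X2 <- X3 -> X7) has no collider blocking it and no conditioned non-collider, so it is open.
Try {X3}:
  P1: blocked at fork node X3 ∈ conditioning set.
  P2: blocked at fork node X3 ∈ conditioning set.
  P3: blocked at fork node X3 ∈ conditioning set.
{X3} contains no descendant of X2 and blocks every backdoor path.
No other singleton works — e.g. {X4} leaves P1 open — so {X3} is the unique smallest valid adjustment set.

{X3}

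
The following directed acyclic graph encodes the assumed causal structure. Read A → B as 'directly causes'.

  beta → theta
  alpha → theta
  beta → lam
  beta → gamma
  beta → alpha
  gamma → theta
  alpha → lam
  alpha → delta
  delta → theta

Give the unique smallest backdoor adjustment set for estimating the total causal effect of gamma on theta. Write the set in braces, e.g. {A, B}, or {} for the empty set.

{beta}

Variables eligible for adjustment (non-descendants of gamma, excluding gamma and theta): {alpha, beta, delta, lam}.
Backdoor paths from gamma to theta:
  P1: gamma <- beta -> alpha -> delta -> theta
  P2: gamma <- beta -> alpha -> theta
  P3: gamma <- beta -> lam <- alpha -> delta -> theta
  P4: gamma <- beta -> lam <- alpha -> theta
  P5: gamma <- beta -> theta
The empty set is not sufficient: P1 (gamma <- beta -> alpha -> delta -> theta) has no collider blocking it and no conditioned non-collider, so it is open.
Try {beta}:
  P1: blocked at fork node beta ∈ conditioning set.
  P2: blocked at fork node beta ∈ conditioning set.
  P3: blocked at fork node beta ∈ conditioning set.
  P4: blocked at fork node beta ∈ conditioning set.
  P5: blocked at fork node beta ∈ conditioning set.
{beta} contains no descendant of gamma and blocks every backdoor path.
No other singleton works — e.g. {alpha} leaves P5 open — so {beta} is the unique smallest valid adjustment set.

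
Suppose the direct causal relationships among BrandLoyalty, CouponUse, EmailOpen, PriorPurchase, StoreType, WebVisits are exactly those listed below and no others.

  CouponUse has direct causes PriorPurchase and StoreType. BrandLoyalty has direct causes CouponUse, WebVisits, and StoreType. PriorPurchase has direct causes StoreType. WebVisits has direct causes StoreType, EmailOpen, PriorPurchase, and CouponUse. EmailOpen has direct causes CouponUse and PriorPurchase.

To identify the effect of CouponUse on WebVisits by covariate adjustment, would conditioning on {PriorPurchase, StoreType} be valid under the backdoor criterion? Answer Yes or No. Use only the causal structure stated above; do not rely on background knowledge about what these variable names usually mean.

Yes

Backdoor paths from CouponUse to WebVisits (paths whose first edge points into CouponUse):
  P1: CouponUse <- StoreType -> PriorPurchase -> EmailOpen -> WebVisits
  P2: CouponUse <- StoreType -> PriorPurchase -> WebVisits
  P3: CouponUse <- StoreType -> WebVisits
  P4: CouponUse <- StoreType -> BrandLoyalty <- WebVisits
  P5: CouponUse <- PriorPurchase <- StoreType -> WebVisits
  P6: CouponUse <- PriorPurchase <- StoreType -> BrandLoyalty <- WebVisits
  P7: CouponUse <- PriorPurchase -> EmailOpen -> WebVisits
  P8: CouponUse <- PriorPurchase -> WebVisits
Condition 1 (no descendant of CouponUse in the set): holds — descendants of CouponUse are {BrandLoyalty, EmailOpen, WebVisits}; none are in {PriorPurchase, StoreType}.
Condition 2 (every backdoor path blocked by {PriorPurchase, StoreType}):
  P1: blocked at fork node StoreType ∈ conditioning set.
  P2: blocked at fork node StoreType ∈ conditioning set.
  P3: blocked at fork node StoreType ∈ conditioning set.
  P4: blocked at fork node StoreType ∈ conditioning set.
  P5: blocked at chain node PriorPurchase ∈ conditioning set.
  P6: blocked at chain node PriorPurchase ∈ conditioning set.
  P7: blocked at fork node PriorPurchase ∈ conditioning set.
  P8: blocked at fork node PriorPurchase ∈ conditioning set.
{PriorPurchase, StoreType} satisfies the backdoor criterion.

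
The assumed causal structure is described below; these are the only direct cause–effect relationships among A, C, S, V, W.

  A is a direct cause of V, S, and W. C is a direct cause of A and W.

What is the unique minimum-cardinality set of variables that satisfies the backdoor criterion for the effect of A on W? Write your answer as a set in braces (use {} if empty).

Variables eligible for adjustment (non-descendants of A, excluding A and W): {C}.
Backdoor paths from A to W:
  P1: A <- C -> W
The empty set is not sufficient: P1 (A <- C -> W) has no collider blocking it and no conditioned non-collider, so it is open.
Try {C}:
  P1: blocked at fork node C ∈ conditioning set.
{C} contains no descendant of A and blocks every backdoor path.
{C} is the unique smallest valid adjustment set.

{C}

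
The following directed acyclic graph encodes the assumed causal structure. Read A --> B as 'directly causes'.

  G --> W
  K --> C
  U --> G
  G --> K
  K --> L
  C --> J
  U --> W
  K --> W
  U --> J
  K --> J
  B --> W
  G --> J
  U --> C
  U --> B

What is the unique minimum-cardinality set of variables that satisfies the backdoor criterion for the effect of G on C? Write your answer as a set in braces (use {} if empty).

{U}

Variables eligible for adjustment (non-descendants of G, excluding G and C): {B, U}.
Backdoor paths from G to C:
  P1: G <- U -> B -> W <- K -> C
  P2: G <- U -> B -> W <- K -> J <- C
  P3: G <- U -> W <- K -> C
  P4: G <- U -> W <- K -> J <- C
  P5: G <- U -> C
  P6: G <- U -> J <- K -> C
  P7: G <- U -> J <- C
The empty set is not sufficient: P5 (G <- U -> C) has no collider blocking it and no conditioned non-collider, so it is open.
Try {U}:
  P1: blocked at fork node U ∈ conditioning set.
  P2: blocked at fork node U ∈ conditioning set.
  P3: blocked at fork node U ∈ conditioning set.
  P4: blocked at fork node U ∈ conditioning set.
  P5: blocked at fork node U ∈ conditioning set.
  P6: blocked at fork node U ∈ conditioning set.
  P7: blocked at fork node U ∈ conditioning set.
{U} contains no descendant of G and blocks every backdoor path.
No other singleton works — e.g. {B} leaves P5 open — so {U} is the unique smallest valid adjustment set.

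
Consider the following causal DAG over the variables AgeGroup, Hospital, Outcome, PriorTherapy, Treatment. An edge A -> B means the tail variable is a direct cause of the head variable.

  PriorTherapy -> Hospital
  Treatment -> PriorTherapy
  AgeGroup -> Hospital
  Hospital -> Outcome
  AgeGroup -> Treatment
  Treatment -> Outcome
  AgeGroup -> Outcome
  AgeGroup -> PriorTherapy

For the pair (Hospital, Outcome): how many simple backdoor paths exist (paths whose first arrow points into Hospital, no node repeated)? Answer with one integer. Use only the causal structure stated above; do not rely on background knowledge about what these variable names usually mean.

A backdoor path from Hospital to Outcome is any simple undirected path whose first edge points into Hospital (i.e. leaves Hospital via a parent).
Parents of Hospital: {AgeGroup, PriorTherapy}.
Enumerating:
  P1: Hospital <- AgeGroup -> Treatment -> Outcome
  P2: Hospital <- AgeGroup -> PriorTherapy <- Treatment -> Outcome
  P3: Hospital <- AgeGroup -> Outcome
  P4: Hospital <- PriorTherapy <- AgeGroup -> Treatment -> Outcome
  P5: Hospital <- PriorTherapy <- AgeGroup -> Outcome
  P6: Hospital <- PriorTherapy <- Treatment <- AgeGroup -> Outcome
  P7: Hospital <- PriorTherapy <- Treatment -> Outcome
That exhausts the simple backdoor paths. Count: 7.

7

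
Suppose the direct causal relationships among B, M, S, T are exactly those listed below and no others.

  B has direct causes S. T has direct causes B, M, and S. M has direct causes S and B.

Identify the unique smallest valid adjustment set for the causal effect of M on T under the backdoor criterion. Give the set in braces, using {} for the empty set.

Variables eligible for adjustment (non-descendants of M, excluding M and T): {B, S}.
Backdoor paths from M to T:
  P1: M <- S -> B -> T
  P2: M <- S -> T
  P3: M <- B <- S -> T
  P4: M <- B -> T
The empty set is not sufficient: P1 (M <- S -> B -> T) has no collider blocking it and no conditioned non-collider, so it is open.
Try {B, S}:
  P1: blocked at fork node S ∈ conditioning set.
  P2: blocked at fork node S ∈ conditioning set.
  P3: blocked at chain node B ∈ conditioning set.
  P4: blocked at fork node B ∈ conditioning set.
{B, S} contains no descendant of M and blocks every backdoor path.
Every element of {B, S} is needed (dropping B leaves P4 open; dropping S leaves P2 open), so no proper subset is valid.
Among all size-2 subsets of the eligible variables, only {B, S} blocks every backdoor path, so it is the unique smallest valid adjustment set.

{B, S}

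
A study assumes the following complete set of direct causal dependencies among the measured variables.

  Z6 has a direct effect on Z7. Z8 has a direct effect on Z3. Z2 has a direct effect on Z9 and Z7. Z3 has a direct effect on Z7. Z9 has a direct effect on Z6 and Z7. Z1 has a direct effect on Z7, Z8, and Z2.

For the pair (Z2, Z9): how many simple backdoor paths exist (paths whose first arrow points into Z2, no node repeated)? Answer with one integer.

4

A backdoor path from Z2 to Z9 is any simple undirected path whose first edge points into Z2 (i.e. leaves Z2 via a parent).
Parents of Z2: {Z1}.
Enumerating:
  P1: Z2 <- Z1 -> Z8 -> Z3 -> Z7 <- Z9
  P2: Z2 <- Z1 -> Z8 -> Z3 -> Z7 <- Z6 <- Z9
  P3: Z2 <- Z1 -> Z7 <- Z9
  P4: Z2 <- Z1 -> Z7 <- Z6 <- Z9
That exhausts the simple backdoor paths. Count: 4.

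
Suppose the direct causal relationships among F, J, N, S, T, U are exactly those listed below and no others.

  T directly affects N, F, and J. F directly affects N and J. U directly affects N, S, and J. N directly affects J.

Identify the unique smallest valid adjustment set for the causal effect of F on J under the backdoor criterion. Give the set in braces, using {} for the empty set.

{T}

Variables eligible for adjustment (non-descendants of F, excluding F and J): {S, T, U}.
Backdoor paths from F to J:
  P1: F <- T -> N <- U -> J
  P2: F <- T -> N -> J
  P3: F <- T -> J
The empty set is not sufficient: P2 (F <- T -> N -> J) has no collider blocking it and no conditioned non-collider, so it is open.
Try {T}:
  P1: blocked at fork node T ∈ conditioning set.
  P2: blocked at fork node T ∈ conditioning set.
  P3: blocked at fork node T ∈ conditioning set.
{T} contains no descendant of F and blocks every backdoor path.
No other singleton works — e.g. {U} leaves P2 open — so {T} is the unique smallest valid adjustment set.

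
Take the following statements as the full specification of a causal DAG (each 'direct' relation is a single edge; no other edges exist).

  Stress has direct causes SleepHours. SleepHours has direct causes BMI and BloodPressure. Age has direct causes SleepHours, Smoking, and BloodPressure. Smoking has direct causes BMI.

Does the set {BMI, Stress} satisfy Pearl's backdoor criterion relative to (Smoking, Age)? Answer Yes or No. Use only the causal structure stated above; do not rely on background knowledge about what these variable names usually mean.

Backdoor paths from Smoking to Age (paths whose first edge points into Smoking):
  P1: Smoking <- BMI -> SleepHours <- BloodPressure -> Age
  P2: Smoking <- BMI -> SleepHours -> Age
Condition 1 (no descendant of Smoking in the set): holds — descendants of Smoking are {Age}; none are in {BMI, Stress}.
Condition 2 (every backdoor path blocked by {BMI, Stress}):
  P1: blocked at fork node BMI ∈ conditioning set.
  P2: blocked at fork node BMI ∈ conditioning set.
{BMI, Stress} satisfies the backdoor criterion.

Yes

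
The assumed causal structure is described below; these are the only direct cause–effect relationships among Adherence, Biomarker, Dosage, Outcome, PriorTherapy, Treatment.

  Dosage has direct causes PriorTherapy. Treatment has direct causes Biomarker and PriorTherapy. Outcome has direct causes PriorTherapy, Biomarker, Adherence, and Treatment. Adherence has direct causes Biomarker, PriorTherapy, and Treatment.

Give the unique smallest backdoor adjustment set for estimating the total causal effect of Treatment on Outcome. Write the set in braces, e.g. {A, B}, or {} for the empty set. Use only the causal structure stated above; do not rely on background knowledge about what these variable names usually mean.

{Biomarker, PriorTherapy}

Variables eligible for adjustment (non-descendants of Treatment, excluding Treatment and Outcome): {Biomarker, Dosage, PriorTherapy}.
Backdoor paths from Treatment to Outcome:
  P1: Treatment <- PriorTherapy -> Adherence <- Biomarker -> Outcome
  P2: Treatment <- PriorTherapy -> Adherence -> Outcome
  P3: Treatment <- PriorTherapy -> Outcome
  P4: Treatment <- Biomarker -> Adherence <- PriorTherapy -> Outcome
  P5: Treatment <- Biomarker -> Adherence -> Outcome
  P6: Treatment <- Biomarker -> Outcome
The empty set is not sufficient: P2 (Treatment <- PriorTherapy -> Adherence -> Outcome) has no collider blocking it and no conditioned non-collider, so it is open.
Try {Biomarker, PriorTherapy}:
  P1: blocked at fork node PriorTherapy ∈ conditioning set.
  P2: blocked at fork node PriorTherapy ∈ conditioning set.
  P3: blocked at fork node PriorTherapy ∈ conditioning set.
  P4: blocked at fork node Biomarker ∈ conditioning set.
  P5: blocked at fork node Biomarker ∈ conditioning set.
  P6: blocked at fork node Biomarker ∈ conditioning set.
{Biomarker, PriorTherapy} contains no descendant of Treatment and blocks every backdoor path.
Every element of {Biomarker, PriorTherapy} is needed (dropping Biomarker leaves P5 open; dropping PriorTherapy leaves P2 open), so no proper subset is valid.
Among all size-2 subsets of the eligible variables, only {Biomarker, PriorTherapy} blocks every backdoor path, so it is the unique smallest valid adjustment set.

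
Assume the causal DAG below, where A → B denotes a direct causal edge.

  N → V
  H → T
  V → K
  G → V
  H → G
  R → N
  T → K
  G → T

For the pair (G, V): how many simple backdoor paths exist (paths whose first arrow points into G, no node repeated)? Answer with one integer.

1

A backdoor path from G to V is any simple undirected path whose first edge points into G (i.e. leaves G via a parent).
Parents of G: {H}.
Enumerating:
  P1: G <- H -> T -> K <- V
That exhausts the simple backdoor paths. Count: 1.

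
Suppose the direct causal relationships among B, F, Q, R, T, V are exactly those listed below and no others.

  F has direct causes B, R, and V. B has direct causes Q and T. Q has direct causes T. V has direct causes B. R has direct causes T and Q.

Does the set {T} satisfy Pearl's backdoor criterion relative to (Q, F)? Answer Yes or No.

Backdoor paths from Q to F (paths whose first edge points into Q):
  P1: Q <- T -> R -> F
  P2: Q <- T -> B -> V -> F
  P3: Q <- T -> B -> F
Condition 1 (no descendant of Q in the set): holds — descendants of Q are {B, F, R, V}; none are in {T}.
Condition 2 (every backdoor path blocked by {T}):
  P1: blocked at fork node T ∈ conditioning set.
  P2: blocked at fork node T ∈ conditioning set.
  P3: blocked at fork node T ∈ conditioning set.
{T} satisfies the backdoor criterion.

Yes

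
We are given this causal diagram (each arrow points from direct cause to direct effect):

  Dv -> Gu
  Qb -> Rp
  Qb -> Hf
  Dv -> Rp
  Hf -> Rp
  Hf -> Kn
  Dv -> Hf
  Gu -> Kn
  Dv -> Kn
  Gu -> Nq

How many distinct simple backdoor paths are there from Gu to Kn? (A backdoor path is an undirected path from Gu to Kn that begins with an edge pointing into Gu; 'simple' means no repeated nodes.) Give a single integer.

A backdoor path from Gu to Kn is any simple undirected path whose first edge points into Gu (i.e. leaves Gu via a parent).
Parents of Gu: {Dv}.
Enumerating:
  P1: Gu <- Dv -> Hf -> Kn
  P2: Gu <- Dv -> Rp <- Qb -> Hf -> Kn
  P3: Gu <- Dv -> Rp <- Hf -> Kn
  P4: Gu <- Dv -> Kn
That exhausts the simple backdoor paths. Count: 4.

4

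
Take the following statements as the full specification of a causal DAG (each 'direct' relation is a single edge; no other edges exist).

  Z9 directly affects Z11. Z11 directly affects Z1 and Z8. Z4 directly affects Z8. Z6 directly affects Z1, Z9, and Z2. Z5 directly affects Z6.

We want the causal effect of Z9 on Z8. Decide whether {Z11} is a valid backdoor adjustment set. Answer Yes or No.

No

Backdoor paths from Z9 to Z8 (paths whose first edge points into Z9):
  P1: Z9 <- Z6 -> Z1 <- Z11 -> Z8
Condition 1 (no descendant of Z9 in the set): FAILS — Z11 is a descendant of Z9.
Condition 2 (every backdoor path blocked by {Z11}):
  P1: blocked at collider Z1 (neither it nor any descendant is in the conditioning set).
{Z11} does not satisfy the backdoor criterion.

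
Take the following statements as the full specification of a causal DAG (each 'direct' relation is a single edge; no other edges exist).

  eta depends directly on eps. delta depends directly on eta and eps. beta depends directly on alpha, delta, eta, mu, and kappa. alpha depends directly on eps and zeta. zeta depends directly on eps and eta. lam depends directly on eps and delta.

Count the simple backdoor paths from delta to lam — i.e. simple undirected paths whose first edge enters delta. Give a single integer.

A backdoor path from delta to lam is any simple undirected path whose first edge points into delta (i.e. leaves delta via a parent).
Parents of delta: {eps, eta}.
Enumerating:
  P1: delta <- eps -> lam
  P2: delta <- eta <- eps -> lam
  P3: delta <- eta -> zeta <- eps -> lam
  P4: delta <- eta -> zeta -> alpha <- eps -> lam
  P5: delta <- eta -> beta <- alpha <- eps -> lam
  P6: delta <- eta -> beta <- alpha <- zeta <- eps -> lam
That exhausts the simple backdoor paths. Count: 6.

6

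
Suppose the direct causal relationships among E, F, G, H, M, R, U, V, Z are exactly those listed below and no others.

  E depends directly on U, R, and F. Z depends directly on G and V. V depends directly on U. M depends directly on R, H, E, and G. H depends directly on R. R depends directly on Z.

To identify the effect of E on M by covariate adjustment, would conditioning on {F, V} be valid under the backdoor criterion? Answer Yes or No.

Backdoor paths from E to M (paths whose first edge points into E):
  P1: E <- U -> V -> Z <- G -> M
  P2: E <- U -> V -> Z -> R -> H -> M
  P3: E <- U -> V -> Z -> R -> M
  P4: E <- R <- Z <- G -> M
  P5: E <- R -> H -> M
  P6: E <- R -> M
Condition 1 (no descendant of E in the set): holds — descendants of E are {M}; none are in {F, V}.
Condition 2 (every backdoor path blocked by {F, V}):
  P1: blocked at chain node V ∈ conditioning set.
  P2: blocked at chain node V ∈ conditioning set.
  P3: blocked at chain node V ∈ conditioning set.
  P4: open — no interior node is in the conditioning set.
  P5: open — no interior node is in the conditioning set.
  P6: open — no interior node is in the conditioning set.
{F, V} does not satisfy the backdoor criterion.

No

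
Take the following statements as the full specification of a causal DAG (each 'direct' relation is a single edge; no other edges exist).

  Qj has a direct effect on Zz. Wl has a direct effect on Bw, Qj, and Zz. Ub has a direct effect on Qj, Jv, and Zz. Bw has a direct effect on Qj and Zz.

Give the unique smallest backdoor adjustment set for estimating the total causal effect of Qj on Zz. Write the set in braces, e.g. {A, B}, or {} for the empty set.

{Bw, Ub, Wl}

Variables eligible for adjustment (non-descendants of Qj, excluding Qj and Zz): {Bw, Jv, Ub, Wl}.
Backdoor paths from Qj to Zz:
  P1: Qj <- Ub -> Zz
  P2: Qj <- Wl -> Bw -> Zz
  P3: Qj <- Wl -> Zz
  P4: Qj <- Bw <- Wl -> Zz
  P5: Qj <- Bw -> Zz
The empty set is not sufficient: P1 (Qj <- Ub -> Zz) has no collider blocking it and no conditioned non-collider, so it is open.
Try {Bw, Ub, Wl}:
  P1: blocked at fork node Ub ∈ conditioning set.
  P2: blocked at fork node Wl ∈ conditioning set.
  P3: blocked at fork node Wl ∈ conditioning set.
  P4: blocked at chain node Bw ∈ conditioning set.
  P5: blocked at fork node Bw ∈ conditioning set.
{Bw, Ub, Wl} contains no descendant of Qj and blocks every backdoor path.
Every element of {Bw, Ub, Wl} is needed (dropping Bw leaves P5 open; dropping Ub leaves P1 open; dropping Wl leaves P3 open), so no proper subset is valid.
Among all size-3 subsets of the eligible variables, only {Bw, Ub, Wl} blocks every backdoor path, so it is the unique smallest valid adjustment set.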